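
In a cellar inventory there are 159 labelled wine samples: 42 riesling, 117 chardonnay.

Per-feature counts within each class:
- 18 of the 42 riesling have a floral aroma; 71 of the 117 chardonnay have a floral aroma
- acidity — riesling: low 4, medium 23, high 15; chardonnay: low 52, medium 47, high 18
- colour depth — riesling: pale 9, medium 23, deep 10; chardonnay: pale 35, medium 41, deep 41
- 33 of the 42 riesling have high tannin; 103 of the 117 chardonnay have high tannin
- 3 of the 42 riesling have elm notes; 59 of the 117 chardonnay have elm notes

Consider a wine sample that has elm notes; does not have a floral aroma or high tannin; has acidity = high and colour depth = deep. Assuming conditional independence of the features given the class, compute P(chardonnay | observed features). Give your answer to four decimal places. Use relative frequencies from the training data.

riesling: (42/159) × (24/42) × (15/42) × (10/42) × (9/42) × (3/42) ≈ 0.000196459
chardonnay: (117/159) × (46/117) × (18/117) × (41/117) × (14/117) × (59/117) ≈ 0.000941139
P(chardonnay | x) = 0.000941139 / 0.001137598 ≈ 0.8273

0.8273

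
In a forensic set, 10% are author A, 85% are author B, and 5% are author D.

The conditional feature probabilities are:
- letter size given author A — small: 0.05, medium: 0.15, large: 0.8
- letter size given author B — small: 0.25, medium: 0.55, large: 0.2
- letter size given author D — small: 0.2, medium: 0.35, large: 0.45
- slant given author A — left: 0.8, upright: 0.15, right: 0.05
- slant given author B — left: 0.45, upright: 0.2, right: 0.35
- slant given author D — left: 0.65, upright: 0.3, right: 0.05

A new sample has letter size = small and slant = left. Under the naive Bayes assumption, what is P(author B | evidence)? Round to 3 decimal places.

author A: 0.1 × 0.05 × 0.8 = 0.004
author B: 0.85 × 0.25 × 0.45 = 0.095625
author D: 0.05 × 0.2 × 0.65 = 0.0065
P(author B | x) = 0.095625 / 0.106125 ≈ 0.901

0.901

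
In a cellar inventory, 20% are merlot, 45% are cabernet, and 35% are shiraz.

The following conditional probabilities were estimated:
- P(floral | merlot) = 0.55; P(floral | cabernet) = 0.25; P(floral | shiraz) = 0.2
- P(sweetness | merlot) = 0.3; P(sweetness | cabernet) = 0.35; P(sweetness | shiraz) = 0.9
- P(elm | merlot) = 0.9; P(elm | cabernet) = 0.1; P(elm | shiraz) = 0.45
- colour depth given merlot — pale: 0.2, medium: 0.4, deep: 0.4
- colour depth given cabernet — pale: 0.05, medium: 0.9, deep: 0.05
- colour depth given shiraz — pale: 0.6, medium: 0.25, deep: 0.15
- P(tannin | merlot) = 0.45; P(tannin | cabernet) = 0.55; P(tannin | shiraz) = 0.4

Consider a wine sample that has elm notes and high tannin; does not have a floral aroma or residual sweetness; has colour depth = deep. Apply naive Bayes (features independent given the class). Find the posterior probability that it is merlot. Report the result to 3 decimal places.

merlot: 0.2 × (1−0.55) × (1−0.3) × 0.9 × 0.4 × 0.45 = 0.010206
cabernet: 0.45 × (1−0.25) × (1−0.35) × 0.1 × 0.05 × 0.55 = 0.00060328125
shiraz: 0.35 × (1−0.2) × (1−0.9) × 0.45 × 0.15 × 0.4 = 0.000756
P(merlot | x) = 0.010206 / 0.01156528125 ≈ 0.882

0.882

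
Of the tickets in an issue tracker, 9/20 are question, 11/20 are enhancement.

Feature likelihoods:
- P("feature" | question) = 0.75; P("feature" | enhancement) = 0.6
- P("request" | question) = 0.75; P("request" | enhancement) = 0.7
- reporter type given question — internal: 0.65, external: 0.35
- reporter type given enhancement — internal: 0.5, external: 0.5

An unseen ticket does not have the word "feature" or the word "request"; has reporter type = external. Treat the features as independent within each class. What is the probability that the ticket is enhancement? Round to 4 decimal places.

0.7702

question: 0.45 × (1−0.75) × (1−0.75) × 0.35 = 0.00984375
enhancement: 0.55 × (1−0.6) × (1−0.7) × 0.5 = 0.033
P(enhancement | x) = 0.033 / 0.04284375 ≈ 0.7702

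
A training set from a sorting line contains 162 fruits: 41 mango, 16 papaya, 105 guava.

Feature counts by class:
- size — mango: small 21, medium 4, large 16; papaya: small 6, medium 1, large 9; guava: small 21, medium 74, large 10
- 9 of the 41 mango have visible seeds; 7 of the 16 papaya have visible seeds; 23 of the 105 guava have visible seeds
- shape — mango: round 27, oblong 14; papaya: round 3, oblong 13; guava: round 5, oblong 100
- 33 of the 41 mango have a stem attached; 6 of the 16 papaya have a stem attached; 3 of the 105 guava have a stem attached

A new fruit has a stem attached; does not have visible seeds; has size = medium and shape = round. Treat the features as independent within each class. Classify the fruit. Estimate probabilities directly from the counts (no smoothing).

mango

mango: (41/162) × (4/41) × (32/41) × (27/41) × (33/41) ≈ 0.0102146
papaya: (16/162) × (1/16) × (9/16) × (3/16) × (6/16) = 0.000244140625
guava: (105/162) × (74/105) × (82/105) × (5/105) × (3/105) ≈ 0.000485349
Highest score → mango.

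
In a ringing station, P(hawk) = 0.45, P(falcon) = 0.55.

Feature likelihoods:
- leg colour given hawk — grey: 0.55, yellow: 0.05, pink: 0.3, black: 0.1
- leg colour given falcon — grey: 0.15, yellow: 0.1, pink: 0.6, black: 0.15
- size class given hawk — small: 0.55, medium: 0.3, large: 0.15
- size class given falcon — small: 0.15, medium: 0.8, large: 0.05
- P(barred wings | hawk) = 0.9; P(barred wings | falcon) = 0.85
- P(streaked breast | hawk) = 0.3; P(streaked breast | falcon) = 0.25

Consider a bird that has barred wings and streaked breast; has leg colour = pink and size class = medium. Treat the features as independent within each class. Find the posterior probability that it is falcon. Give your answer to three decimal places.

hawk: 0.45 × 0.3 × 0.3 × 0.9 × 0.3 = 0.010935
falcon: 0.55 × 0.6 × 0.8 × 0.85 × 0.25 = 0.0561
P(falcon | x) = 0.0561 / 0.067035 ≈ 0.837

0.837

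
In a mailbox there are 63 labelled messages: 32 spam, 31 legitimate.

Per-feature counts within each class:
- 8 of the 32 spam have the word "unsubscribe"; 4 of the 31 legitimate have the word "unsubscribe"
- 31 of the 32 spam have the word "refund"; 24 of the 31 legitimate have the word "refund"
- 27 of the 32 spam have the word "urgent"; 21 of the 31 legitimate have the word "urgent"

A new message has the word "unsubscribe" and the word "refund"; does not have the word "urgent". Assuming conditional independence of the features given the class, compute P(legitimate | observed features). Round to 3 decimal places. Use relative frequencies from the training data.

0.452

spam: (32/63) × (8/32) × (31/32) × (5/32) ≈ 0.0192212
legitimate: (31/63) × (4/31) × (24/31) × (10/31) ≈ 0.0158565
P(legitimate | x) = 0.0158565 / 0.0350777 ≈ 0.452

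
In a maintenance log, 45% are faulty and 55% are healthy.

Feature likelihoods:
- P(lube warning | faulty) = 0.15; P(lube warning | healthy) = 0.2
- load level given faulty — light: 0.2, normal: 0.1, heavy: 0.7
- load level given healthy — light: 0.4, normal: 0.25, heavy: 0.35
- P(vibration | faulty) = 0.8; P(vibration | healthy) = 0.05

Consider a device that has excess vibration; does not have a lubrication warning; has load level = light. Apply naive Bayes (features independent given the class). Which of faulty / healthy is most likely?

faulty

faulty: 0.45 × (1−0.15) × 0.2 × 0.8 = 0.0612
healthy: 0.55 × (1−0.2) × 0.4 × 0.05 = 0.0088
Highest score → faulty.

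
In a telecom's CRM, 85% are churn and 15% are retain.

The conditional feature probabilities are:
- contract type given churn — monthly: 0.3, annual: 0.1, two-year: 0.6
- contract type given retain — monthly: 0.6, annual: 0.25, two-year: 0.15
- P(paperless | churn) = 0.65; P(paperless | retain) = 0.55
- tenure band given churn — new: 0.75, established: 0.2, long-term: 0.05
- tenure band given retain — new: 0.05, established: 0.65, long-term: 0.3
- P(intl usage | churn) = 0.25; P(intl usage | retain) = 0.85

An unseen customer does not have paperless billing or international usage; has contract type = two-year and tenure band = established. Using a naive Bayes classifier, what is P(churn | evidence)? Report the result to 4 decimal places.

0.9644

churn: 0.85 × 0.6 × (1−0.65) × 0.2 × (1−0.25) = 0.026775
retain: 0.15 × 0.15 × (1−0.55) × 0.65 × (1−0.85) = 0.0009871875
P(churn | x) = 0.026775 / 0.0277621875 ≈ 0.9644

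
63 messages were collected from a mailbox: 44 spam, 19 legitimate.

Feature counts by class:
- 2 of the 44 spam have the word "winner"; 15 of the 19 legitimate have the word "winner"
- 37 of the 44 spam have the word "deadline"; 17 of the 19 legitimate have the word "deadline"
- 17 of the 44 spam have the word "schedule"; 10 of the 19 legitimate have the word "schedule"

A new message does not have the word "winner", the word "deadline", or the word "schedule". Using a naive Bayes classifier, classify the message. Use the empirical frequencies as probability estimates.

spam: (44/63) × (42/44) × (7/44) × (27/44) ≈ 0.0650826
legitimate: (19/63) × (4/19) × (2/19) × (9/19) ≈ 0.00316581
Highest score → spam.

spam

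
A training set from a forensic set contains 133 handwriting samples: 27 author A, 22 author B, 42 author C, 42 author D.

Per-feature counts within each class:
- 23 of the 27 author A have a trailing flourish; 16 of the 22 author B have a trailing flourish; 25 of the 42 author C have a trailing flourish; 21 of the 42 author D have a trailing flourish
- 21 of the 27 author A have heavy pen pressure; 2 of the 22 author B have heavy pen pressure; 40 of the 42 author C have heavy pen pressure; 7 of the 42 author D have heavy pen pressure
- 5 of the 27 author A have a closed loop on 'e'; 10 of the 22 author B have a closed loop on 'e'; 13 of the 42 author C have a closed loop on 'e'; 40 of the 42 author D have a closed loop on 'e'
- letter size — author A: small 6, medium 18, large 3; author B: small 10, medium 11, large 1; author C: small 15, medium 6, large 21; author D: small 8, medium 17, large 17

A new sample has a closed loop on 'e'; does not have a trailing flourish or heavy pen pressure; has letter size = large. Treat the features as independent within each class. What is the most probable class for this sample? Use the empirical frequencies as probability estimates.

author A: (27/133) × (4/27) × (6/27) × (5/27) × (3/27) ≈ 0.000137518
author B: (22/133) × (6/22) × (20/22) × (10/22) × (1/22) ≈ 0.000847348
author C: (42/133) × (17/42) × (2/42) × (13/42) × (21/42) ≈ 0.000941981
author D: (42/133) × (21/42) × (35/42) × (40/42) × (17/42) ≈ 0.050722
Highest score → author D.

author D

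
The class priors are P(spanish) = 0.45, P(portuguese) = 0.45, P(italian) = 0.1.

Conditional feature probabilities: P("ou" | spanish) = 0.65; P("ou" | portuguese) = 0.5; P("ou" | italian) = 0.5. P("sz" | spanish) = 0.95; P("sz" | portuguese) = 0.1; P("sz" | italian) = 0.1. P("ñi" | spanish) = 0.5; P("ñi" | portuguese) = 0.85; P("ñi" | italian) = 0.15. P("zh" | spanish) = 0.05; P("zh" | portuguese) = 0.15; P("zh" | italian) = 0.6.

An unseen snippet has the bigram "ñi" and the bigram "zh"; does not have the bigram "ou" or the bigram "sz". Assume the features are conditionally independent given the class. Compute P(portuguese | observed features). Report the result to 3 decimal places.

0.859

spanish: 0.45 × (1−0.65) × (1−0.95) × 0.5 × 0.05 = 0.000196875
portuguese: 0.45 × (1−0.5) × (1−0.1) × 0.85 × 0.15 = 0.02581875
italian: 0.1 × (1−0.5) × (1−0.1) × 0.15 × 0.6 = 0.00405
P(portuguese | x) = 0.02581875 / 0.030065625 ≈ 0.859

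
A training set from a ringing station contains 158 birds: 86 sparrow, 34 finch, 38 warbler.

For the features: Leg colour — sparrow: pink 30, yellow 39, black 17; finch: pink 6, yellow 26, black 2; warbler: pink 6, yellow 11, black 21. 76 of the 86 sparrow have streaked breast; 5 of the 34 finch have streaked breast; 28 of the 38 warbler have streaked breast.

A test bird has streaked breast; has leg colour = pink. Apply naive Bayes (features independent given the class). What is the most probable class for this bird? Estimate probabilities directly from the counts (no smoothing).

sparrow: (86/158) × (30/86) × (76/86) ≈ 0.167795
finch: (34/158) × (6/34) × (5/34) ≈ 0.00558451
warbler: (38/158) × (6/38) × (28/38) ≈ 0.0279813
Highest score → sparrow.

sparrow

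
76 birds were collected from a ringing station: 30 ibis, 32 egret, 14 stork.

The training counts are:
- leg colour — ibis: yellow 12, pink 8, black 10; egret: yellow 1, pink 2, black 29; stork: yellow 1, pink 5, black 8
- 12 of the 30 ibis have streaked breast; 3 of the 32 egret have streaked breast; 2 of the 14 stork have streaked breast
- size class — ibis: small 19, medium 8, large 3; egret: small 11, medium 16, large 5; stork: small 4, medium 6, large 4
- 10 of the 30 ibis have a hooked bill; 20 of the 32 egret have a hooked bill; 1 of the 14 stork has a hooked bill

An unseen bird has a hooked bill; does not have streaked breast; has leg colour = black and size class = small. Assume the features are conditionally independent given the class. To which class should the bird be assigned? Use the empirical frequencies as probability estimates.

ibis: (30/76) × (10/30) × (18/30) × (19/30) × (10/30) ≈ 0.0166667
egret: (32/76) × (29/32) × (29/32) × (11/32) × (20/32) ≈ 0.0742942
stork: (14/76) × (8/14) × (12/14) × (4/14) × (1/14) ≈ 0.00184134
Highest score → egret.

egret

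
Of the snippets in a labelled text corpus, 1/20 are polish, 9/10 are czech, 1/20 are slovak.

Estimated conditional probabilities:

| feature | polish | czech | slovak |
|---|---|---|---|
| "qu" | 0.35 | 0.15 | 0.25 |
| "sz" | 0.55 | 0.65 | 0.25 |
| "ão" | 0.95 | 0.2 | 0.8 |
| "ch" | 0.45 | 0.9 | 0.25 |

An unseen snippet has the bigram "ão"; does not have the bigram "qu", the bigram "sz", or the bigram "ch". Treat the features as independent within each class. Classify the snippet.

polish: 0.05 × (1−0.35) × (1−0.55) × 0.95 × (1−0.45) = 0.0076415625
czech: 0.9 × (1−0.15) × (1−0.65) × 0.2 × (1−0.9) = 0.005355
slovak: 0.05 × (1−0.25) × (1−0.25) × 0.8 × (1−0.25) = 0.016875
Highest score → slovak.

slovak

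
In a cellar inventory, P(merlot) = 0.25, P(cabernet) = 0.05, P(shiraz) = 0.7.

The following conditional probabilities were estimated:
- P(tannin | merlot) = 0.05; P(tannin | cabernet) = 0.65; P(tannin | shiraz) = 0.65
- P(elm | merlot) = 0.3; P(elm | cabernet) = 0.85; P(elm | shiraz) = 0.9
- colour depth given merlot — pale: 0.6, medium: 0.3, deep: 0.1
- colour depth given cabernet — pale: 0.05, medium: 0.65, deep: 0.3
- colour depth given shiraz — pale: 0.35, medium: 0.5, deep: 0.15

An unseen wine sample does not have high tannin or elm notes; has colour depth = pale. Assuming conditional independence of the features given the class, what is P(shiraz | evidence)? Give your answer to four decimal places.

merlot: 0.25 × (1−0.05) × (1−0.3) × 0.6 = 0.09975
cabernet: 0.05 × (1−0.65) × (1−0.85) × 0.05 = 0.00013125
shiraz: 0.7 × (1−0.65) × (1−0.9) × 0.35 = 0.008575
P(shiraz | x) = 0.008575 / 0.10845625 ≈ 0.0791

0.0791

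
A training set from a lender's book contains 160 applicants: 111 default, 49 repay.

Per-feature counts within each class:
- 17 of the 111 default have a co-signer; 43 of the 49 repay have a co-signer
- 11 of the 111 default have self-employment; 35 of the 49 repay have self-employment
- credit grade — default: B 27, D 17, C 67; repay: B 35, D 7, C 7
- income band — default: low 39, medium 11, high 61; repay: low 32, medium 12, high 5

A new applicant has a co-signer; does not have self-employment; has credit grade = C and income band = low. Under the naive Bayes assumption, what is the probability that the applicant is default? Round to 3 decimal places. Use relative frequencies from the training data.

0.739

default: (111/160) × (17/111) × (100/111) × (67/111) × (39/111) ≈ 0.0203002
repay: (49/160) × (43/49) × (14/49) × (7/49) × (32/49) ≈ 0.00716368
P(default | x) = 0.0203002 / 0.02746388 ≈ 0.739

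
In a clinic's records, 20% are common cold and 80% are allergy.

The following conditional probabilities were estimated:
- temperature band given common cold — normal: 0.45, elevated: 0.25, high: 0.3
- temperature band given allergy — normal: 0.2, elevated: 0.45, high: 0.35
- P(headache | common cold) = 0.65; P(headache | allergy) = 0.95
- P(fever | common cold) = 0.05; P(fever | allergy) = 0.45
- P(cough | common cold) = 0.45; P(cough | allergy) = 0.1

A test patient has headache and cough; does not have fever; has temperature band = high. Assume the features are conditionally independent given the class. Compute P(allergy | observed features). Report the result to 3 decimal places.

0.467

common cold: 0.2 × 0.3 × 0.65 × (1−0.05) × 0.45 = 0.0166725
allergy: 0.8 × 0.35 × 0.95 × (1−0.45) × 0.1 = 0.01463
P(allergy | x) = 0.01463 / 0.0313025 ≈ 0.467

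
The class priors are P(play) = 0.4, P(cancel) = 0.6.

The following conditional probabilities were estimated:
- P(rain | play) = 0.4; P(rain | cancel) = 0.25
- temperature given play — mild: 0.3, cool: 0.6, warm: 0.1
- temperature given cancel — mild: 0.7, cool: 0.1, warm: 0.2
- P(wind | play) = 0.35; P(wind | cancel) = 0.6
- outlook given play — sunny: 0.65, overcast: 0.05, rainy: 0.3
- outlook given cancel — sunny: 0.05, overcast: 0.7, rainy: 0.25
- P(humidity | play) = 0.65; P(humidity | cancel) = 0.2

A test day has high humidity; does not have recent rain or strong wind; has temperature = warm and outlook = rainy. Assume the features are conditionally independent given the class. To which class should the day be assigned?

play

play: 0.4 × (1−0.4) × 0.1 × (1−0.35) × 0.3 × 0.65 = 0.003042
cancel: 0.6 × (1−0.25) × 0.2 × (1−0.6) × 0.25 × 0.2 = 0.0018
Highest score → play.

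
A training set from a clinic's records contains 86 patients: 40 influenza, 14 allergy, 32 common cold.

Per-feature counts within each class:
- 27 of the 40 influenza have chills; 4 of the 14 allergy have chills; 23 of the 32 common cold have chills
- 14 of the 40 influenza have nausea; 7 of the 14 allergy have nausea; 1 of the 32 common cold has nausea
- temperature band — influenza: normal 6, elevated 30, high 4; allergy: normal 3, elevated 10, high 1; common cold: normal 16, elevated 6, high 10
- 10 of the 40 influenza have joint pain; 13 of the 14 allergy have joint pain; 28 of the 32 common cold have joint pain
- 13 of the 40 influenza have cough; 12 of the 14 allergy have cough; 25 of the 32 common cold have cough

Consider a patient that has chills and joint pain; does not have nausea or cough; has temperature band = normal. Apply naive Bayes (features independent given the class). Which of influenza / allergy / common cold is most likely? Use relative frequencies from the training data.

common cold

influenza: (40/86) × (27/40) × (26/40) × (6/40) × (10/40) × (27/40) ≈ 0.00516552
allergy: (14/86) × (4/14) × (7/14) × (3/14) × (13/14) × (2/14) ≈ 0.000661062
common cold: (32/86) × (23/32) × (31/32) × (16/32) × (28/32) × (7/32) ≈ 0.0247952
Highest score → common cold.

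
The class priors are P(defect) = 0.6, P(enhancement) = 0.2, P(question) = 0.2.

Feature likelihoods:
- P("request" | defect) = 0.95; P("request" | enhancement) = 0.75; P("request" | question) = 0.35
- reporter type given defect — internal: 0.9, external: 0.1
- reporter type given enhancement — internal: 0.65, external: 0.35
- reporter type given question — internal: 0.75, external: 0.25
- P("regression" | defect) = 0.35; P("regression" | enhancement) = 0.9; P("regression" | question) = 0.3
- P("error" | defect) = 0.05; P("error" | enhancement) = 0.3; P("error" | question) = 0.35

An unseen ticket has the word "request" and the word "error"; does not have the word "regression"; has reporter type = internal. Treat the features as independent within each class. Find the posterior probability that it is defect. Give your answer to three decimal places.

defect: 0.6 × 0.95 × 0.9 × (1−0.35) × 0.05 = 0.0166725
enhancement: 0.2 × 0.75 × 0.65 × (1−0.9) × 0.3 = 0.002925
question: 0.2 × 0.35 × 0.75 × (1−0.3) × 0.35 = 0.0128625
P(defect | x) = 0.0166725 / 0.03246 ≈ 0.514

0.514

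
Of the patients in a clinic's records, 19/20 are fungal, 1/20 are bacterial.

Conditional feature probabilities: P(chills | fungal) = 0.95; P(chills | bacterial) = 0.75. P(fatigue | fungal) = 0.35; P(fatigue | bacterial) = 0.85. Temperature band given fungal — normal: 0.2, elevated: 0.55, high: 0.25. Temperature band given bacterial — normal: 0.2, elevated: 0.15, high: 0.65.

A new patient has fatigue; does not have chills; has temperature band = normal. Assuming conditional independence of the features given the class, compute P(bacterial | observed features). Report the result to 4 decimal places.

fungal: 0.95 × (1−0.95) × 0.35 × 0.2 = 0.003325
bacterial: 0.05 × (1−0.75) × 0.85 × 0.2 = 0.002125
P(bacterial | x) = 0.002125 / 0.00545 ≈ 0.3899

0.3899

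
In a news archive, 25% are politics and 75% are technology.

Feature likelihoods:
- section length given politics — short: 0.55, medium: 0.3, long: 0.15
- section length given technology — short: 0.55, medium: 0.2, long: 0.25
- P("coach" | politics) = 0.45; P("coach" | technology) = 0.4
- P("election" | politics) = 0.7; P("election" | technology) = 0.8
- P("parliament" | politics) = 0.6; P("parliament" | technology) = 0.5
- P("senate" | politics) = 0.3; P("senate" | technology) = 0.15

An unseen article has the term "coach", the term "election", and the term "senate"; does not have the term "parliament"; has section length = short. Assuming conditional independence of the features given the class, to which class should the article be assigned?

technology

politics: 0.25 × 0.55 × 0.45 × 0.7 × (1−0.6) × 0.3 = 0.0051975
technology: 0.75 × 0.55 × 0.4 × 0.8 × (1−0.5) × 0.15 = 0.0099
Highest score → technology.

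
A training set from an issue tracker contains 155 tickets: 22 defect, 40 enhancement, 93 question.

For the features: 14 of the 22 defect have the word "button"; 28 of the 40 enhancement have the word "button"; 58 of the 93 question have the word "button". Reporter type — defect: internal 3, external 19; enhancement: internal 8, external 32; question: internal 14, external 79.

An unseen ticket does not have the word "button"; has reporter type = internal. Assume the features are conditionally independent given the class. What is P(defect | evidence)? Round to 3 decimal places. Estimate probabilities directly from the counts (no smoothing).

defect: (22/155) × (8/22) × (3/22) ≈ 0.00703812
enhancement: (40/155) × (12/40) × (8/40) ≈ 0.0154839
question: (93/155) × (35/93) × (14/93) ≈ 0.0339924
P(defect | x) = 0.00703812 / 0.05651442 ≈ 0.125

0.125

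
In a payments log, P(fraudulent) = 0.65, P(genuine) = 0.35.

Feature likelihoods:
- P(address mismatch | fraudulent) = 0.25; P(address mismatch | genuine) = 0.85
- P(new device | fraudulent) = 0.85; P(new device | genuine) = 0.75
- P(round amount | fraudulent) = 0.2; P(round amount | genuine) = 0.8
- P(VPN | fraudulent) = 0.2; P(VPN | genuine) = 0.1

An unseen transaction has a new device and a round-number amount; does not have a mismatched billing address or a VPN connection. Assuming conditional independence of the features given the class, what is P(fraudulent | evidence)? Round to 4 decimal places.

0.7005

fraudulent: 0.65 × (1−0.25) × 0.85 × 0.2 × (1−0.2) = 0.0663
genuine: 0.35 × (1−0.85) × 0.75 × 0.8 × (1−0.1) = 0.02835
P(fraudulent | x) = 0.0663 / 0.09465 ≈ 0.7005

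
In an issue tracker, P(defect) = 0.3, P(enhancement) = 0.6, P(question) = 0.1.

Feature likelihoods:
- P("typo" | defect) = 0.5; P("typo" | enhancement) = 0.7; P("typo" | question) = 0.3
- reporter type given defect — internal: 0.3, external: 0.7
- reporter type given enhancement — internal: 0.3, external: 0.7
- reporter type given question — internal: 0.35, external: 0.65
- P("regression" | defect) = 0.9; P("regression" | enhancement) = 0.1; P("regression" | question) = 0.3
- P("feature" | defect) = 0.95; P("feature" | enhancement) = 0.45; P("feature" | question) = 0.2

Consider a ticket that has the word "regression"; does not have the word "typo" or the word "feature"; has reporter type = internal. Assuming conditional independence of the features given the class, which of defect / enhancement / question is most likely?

defect: 0.3 × (1−0.5) × 0.3 × 0.9 × (1−0.95) = 0.002025
enhancement: 0.6 × (1−0.7) × 0.3 × 0.1 × (1−0.45) = 0.00297
question: 0.1 × (1−0.3) × 0.35 × 0.3 × (1−0.2) = 0.00588
Highest score → question.

question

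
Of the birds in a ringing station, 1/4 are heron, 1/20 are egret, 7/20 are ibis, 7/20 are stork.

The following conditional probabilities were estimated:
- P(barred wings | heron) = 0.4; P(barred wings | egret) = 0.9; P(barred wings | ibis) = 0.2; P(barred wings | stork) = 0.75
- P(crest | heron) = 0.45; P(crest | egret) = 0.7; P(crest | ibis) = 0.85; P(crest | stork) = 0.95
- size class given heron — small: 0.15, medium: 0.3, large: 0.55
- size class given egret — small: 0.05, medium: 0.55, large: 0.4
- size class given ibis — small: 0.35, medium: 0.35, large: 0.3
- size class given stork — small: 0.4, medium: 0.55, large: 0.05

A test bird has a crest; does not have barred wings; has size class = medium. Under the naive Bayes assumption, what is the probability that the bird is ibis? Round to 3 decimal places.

heron: 0.25 × (1−0.4) × 0.45 × 0.3 = 0.02025
egret: 0.05 × (1−0.9) × 0.7 × 0.55 = 0.001925
ibis: 0.35 × (1−0.2) × 0.85 × 0.35 = 0.0833
stork: 0.35 × (1−0.75) × 0.95 × 0.55 = 0.04571875
P(ibis | x) = 0.0833 / 0.15119375 ≈ 0.551

0.551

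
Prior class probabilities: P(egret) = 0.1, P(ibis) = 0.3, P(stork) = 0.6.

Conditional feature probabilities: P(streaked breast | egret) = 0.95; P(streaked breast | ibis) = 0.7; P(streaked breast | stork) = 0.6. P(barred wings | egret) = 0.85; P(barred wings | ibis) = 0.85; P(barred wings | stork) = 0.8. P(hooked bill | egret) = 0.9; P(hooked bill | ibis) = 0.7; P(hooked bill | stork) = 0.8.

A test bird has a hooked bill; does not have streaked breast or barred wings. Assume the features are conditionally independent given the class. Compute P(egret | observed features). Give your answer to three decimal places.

egret: 0.1 × (1−0.95) × (1−0.85) × 0.9 = 0.000675
ibis: 0.3 × (1−0.7) × (1−0.85) × 0.7 = 0.00945
stork: 0.6 × (1−0.6) × (1−0.8) × 0.8 = 0.0384
P(egret | x) = 0.000675 / 0.048525 ≈ 0.014

0.014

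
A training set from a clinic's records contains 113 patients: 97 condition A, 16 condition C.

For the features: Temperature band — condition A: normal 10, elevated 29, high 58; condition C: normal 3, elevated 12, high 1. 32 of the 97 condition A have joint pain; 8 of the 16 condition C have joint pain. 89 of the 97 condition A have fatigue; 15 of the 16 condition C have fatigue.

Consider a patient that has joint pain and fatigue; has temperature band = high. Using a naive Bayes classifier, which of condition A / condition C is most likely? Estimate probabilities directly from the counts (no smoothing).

condition A: (97/113) × (58/97) × (32/97) × (89/97) ≈ 0.155362
condition C: (16/113) × (1/16) × (8/16) × (15/16) ≈ 0.00414823
Highest score → condition A.

condition A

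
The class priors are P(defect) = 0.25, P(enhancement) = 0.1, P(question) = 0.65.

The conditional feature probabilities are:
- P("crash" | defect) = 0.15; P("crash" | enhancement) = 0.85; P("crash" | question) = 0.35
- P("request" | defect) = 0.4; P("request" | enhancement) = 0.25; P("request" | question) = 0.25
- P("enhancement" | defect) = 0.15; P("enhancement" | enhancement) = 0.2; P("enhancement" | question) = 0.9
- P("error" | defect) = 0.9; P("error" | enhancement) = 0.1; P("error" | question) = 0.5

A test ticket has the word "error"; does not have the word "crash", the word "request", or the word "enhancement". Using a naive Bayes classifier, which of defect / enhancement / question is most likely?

defect

defect: 0.25 × (1−0.15) × (1−0.4) × (1−0.15) × 0.9 = 0.0975375
enhancement: 0.1 × (1−0.85) × (1−0.25) × (1−0.2) × 0.1 = 0.0009
question: 0.65 × (1−0.35) × (1−0.25) × (1−0.9) × 0.5 = 0.01584375
Highest score → defect.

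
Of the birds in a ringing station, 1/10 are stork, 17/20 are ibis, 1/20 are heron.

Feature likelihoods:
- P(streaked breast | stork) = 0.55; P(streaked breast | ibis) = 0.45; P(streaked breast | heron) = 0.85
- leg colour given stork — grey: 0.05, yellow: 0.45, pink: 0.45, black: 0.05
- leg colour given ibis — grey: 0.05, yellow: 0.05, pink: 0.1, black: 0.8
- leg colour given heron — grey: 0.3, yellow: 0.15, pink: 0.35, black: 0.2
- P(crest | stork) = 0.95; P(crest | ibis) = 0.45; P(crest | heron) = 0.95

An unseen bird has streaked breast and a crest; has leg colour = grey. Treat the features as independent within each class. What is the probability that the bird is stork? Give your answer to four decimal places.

0.1120

stork: 0.1 × 0.55 × 0.05 × 0.95 = 0.0026125
ibis: 0.85 × 0.45 × 0.05 × 0.45 = 0.00860625
heron: 0.05 × 0.85 × 0.3 × 0.95 = 0.0121125
P(stork | x) = 0.0026125 / 0.02333125 ≈ 0.1120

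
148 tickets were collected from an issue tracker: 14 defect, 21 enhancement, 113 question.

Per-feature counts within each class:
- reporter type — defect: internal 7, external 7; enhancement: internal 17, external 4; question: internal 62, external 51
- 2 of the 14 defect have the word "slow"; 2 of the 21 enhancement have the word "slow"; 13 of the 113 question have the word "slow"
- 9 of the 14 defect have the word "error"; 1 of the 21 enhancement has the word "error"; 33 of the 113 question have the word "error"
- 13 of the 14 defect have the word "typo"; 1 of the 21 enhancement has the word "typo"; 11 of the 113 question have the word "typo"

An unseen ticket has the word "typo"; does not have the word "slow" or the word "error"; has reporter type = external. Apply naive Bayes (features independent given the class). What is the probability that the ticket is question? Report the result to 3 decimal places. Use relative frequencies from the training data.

defect: (14/148) × (7/14) × (12/14) × (5/14) × (13/14) ≈ 0.0134446
enhancement: (21/148) × (4/21) × (19/21) × (20/21) × (1/21) ≈ 0.00110898
question: (113/148) × (51/113) × (100/113) × (80/113) × (11/113) ≈ 0.0210163
P(question | x) = 0.0210163 / 0.03556988 ≈ 0.591

0.591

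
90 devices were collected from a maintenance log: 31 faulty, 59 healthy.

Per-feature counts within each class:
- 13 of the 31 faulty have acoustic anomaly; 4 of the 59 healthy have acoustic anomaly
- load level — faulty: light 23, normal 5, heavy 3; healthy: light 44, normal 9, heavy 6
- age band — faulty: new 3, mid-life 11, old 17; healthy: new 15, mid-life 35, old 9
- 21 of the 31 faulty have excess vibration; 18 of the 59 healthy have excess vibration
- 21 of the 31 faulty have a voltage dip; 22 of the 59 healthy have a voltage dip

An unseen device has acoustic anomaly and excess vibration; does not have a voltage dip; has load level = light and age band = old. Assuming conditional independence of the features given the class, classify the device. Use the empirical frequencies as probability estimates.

faulty

faulty: (31/90) × (13/31) × (23/31) × (17/31) × (21/31) × (10/31) ≈ 0.0128425
healthy: (59/90) × (4/59) × (44/59) × (9/59) × (18/59) × (37/59) ≈ 0.000967339
Highest score → faulty.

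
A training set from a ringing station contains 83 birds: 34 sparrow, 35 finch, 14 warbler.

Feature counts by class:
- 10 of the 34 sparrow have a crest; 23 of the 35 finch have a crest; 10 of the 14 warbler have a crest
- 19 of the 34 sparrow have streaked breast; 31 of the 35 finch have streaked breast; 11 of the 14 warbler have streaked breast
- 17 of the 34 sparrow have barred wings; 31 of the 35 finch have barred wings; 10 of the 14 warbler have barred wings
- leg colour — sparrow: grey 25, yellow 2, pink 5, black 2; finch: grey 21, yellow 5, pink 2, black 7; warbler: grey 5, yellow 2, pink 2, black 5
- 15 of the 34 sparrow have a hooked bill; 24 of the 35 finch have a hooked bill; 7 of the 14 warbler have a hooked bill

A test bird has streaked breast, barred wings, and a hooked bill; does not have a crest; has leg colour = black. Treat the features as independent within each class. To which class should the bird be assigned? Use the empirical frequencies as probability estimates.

sparrow: (34/83) × (24/34) × (19/34) × (17/34) × (2/34) × (15/34) ≈ 0.00209672
finch: (35/83) × (12/35) × (31/35) × (31/35) × (7/35) × (24/35) ≈ 0.0155548
warbler: (14/83) × (4/14) × (11/14) × (10/14) × (5/14) × (7/14) ≈ 0.00482981
Highest score → finch.

finch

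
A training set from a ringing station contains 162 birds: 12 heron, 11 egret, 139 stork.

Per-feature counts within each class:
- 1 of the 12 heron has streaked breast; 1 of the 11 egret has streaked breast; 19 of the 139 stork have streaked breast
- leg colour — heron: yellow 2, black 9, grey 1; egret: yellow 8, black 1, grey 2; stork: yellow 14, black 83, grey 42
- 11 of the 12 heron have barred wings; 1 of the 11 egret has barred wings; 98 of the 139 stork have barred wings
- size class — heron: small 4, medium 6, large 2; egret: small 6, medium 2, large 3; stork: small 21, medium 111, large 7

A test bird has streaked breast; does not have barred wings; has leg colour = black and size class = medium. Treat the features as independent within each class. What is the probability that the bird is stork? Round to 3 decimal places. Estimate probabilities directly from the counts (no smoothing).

heron: (12/162) × (1/12) × (9/12) × (1/12) × (6/12) ≈ 0.000192901
egret: (11/162) × (1/11) × (1/11) × (10/11) × (2/11) ≈ 0.0000927549
stork: (139/162) × (19/139) × (83/139) × (41/139) × (111/139) ≈ 0.016496
P(stork | x) = 0.016496 / 0.0167816559 ≈ 0.983

0.983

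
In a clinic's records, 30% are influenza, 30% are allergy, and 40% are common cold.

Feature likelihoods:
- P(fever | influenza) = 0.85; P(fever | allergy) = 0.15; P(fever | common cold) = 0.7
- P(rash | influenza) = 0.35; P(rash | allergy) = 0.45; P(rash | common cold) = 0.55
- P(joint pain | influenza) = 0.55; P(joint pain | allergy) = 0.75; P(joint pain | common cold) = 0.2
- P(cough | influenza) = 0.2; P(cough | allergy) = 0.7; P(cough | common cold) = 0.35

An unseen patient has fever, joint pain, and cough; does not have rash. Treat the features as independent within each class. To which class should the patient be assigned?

influenza: 0.3 × 0.85 × (1−0.35) × 0.55 × 0.2 = 0.0182325
allergy: 0.3 × 0.15 × (1−0.45) × 0.75 × 0.7 = 0.01299375
common cold: 0.4 × 0.7 × (1−0.55) × 0.2 × 0.35 = 0.00882
Highest score → influenza.

influenza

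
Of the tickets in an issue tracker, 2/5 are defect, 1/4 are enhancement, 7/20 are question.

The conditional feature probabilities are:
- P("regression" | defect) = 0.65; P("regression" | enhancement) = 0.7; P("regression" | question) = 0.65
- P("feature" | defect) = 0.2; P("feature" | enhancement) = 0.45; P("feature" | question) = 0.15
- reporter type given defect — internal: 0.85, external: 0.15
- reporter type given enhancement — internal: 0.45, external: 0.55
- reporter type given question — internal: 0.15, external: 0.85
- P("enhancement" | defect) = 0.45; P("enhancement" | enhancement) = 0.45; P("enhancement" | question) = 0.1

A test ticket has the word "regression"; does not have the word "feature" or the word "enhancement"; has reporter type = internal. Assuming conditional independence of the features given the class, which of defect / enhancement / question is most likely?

defect

defect: 0.4 × 0.65 × (1−0.2) × 0.85 × (1−0.45) = 0.09724
enhancement: 0.25 × 0.7 × (1−0.45) × 0.45 × (1−0.45) = 0.023821875
question: 0.35 × 0.65 × (1−0.15) × 0.15 × (1−0.1) = 0.026105625
Highest score → defect.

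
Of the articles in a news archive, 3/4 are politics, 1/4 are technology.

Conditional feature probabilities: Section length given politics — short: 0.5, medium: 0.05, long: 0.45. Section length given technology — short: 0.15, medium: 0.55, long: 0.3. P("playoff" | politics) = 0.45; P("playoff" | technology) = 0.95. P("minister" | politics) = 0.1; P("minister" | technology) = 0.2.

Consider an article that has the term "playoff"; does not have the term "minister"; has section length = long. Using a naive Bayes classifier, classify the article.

politics

politics: 0.75 × 0.45 × 0.45 × (1−0.1) = 0.1366875
technology: 0.25 × 0.3 × 0.95 × (1−0.2) = 0.057
Highest score → politics.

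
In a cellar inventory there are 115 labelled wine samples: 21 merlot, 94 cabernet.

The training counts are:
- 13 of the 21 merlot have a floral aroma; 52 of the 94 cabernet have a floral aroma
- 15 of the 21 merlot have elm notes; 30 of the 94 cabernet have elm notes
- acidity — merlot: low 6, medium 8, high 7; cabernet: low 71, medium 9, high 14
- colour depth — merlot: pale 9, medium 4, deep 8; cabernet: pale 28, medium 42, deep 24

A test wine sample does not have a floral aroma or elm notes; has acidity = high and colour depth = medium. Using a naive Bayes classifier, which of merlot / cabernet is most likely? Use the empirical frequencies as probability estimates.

cabernet

merlot: (21/115) × (8/21) × (6/21) × (7/21) × (4/21) ≈ 0.00126195
cabernet: (94/115) × (42/94) × (64/94) × (14/94) × (42/94) ≈ 0.0165472
Highest score → cabernet.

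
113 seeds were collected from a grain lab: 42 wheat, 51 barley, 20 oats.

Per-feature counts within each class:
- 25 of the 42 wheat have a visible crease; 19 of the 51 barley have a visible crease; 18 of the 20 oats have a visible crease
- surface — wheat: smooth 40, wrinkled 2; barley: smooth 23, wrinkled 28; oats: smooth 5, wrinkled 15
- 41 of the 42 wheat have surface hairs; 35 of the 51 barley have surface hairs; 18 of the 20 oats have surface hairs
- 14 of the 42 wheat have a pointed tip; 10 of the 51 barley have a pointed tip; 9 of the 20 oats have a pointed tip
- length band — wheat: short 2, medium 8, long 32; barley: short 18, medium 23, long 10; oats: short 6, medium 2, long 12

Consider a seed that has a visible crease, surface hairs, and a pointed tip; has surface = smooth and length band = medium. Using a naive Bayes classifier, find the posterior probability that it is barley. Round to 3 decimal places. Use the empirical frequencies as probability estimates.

wheat: (42/113) × (25/42) × (40/42) × (41/42) × (14/42) × (8/42) ≈ 0.0130595
barley: (51/113) × (19/51) × (23/51) × (35/51) × (10/51) × (23/51) ≈ 0.0046017
oats: (20/113) × (18/20) × (5/20) × (18/20) × (9/20) × (2/20) ≈ 0.00161283
P(barley | x) = 0.0046017 / 0.01927403 ≈ 0.239

0.239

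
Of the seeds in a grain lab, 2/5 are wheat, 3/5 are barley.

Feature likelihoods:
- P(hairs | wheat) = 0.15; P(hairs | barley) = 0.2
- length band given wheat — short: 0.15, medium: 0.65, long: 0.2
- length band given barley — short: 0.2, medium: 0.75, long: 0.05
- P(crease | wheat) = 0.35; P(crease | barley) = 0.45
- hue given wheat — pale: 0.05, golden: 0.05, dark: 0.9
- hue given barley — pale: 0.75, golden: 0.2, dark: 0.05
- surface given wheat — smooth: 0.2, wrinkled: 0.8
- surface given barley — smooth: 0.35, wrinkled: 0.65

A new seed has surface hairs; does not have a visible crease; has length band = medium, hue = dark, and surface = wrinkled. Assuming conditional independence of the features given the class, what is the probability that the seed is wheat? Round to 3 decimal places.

wheat: 0.4 × 0.15 × 0.65 × (1−0.35) × 0.9 × 0.8 = 0.018252
barley: 0.6 × 0.2 × 0.75 × (1−0.45) × 0.05 × 0.65 = 0.00160875
P(wheat | x) = 0.018252 / 0.01986075 ≈ 0.919

0.919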